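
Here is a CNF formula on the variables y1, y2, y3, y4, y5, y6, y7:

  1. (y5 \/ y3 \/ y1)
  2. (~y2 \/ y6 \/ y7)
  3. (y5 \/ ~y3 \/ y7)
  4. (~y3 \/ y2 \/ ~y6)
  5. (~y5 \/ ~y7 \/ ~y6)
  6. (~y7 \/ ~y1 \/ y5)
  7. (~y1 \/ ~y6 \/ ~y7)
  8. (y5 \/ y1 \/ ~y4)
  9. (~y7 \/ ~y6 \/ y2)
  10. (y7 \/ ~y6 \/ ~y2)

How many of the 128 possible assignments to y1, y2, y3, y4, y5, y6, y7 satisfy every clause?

35

Split on y7, then y6.
  y7=1, y6=1: remaining (y1,y2,y3,y4,y5) ∈ {(0,1,1,0,0)} — 1.
  y7=1, y6=0: y2 free; 9 ways for (y1,y3,y4,y5) × 2^1 = 18.
  y7=0, y6=1: y4 free; 3 ways for (y1,y2,y3,y5) × 2^1 = 6.
  y7=0, y6=0: y4 free; 5 ways for (y1,y2,y3,y5) × 2^1 = 10.
Total: 1 + 18 + 6 + 10 = 35.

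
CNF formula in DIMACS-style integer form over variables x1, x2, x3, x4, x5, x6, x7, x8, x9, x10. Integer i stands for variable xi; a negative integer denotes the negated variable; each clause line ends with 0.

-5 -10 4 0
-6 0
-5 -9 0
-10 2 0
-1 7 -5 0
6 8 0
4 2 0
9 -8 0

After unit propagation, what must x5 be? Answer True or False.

False

(NOT x6) stands alone — x6 = False.
From (x6 OR x8) and x6 = False: x8 = True.
(x9 OR NOT x8) with x8 = True leaves only x9, so x9 = True.
In (NOT x5 OR NOT x9), NOT x9 is now false; NOT x5 must hold, so x5 = False.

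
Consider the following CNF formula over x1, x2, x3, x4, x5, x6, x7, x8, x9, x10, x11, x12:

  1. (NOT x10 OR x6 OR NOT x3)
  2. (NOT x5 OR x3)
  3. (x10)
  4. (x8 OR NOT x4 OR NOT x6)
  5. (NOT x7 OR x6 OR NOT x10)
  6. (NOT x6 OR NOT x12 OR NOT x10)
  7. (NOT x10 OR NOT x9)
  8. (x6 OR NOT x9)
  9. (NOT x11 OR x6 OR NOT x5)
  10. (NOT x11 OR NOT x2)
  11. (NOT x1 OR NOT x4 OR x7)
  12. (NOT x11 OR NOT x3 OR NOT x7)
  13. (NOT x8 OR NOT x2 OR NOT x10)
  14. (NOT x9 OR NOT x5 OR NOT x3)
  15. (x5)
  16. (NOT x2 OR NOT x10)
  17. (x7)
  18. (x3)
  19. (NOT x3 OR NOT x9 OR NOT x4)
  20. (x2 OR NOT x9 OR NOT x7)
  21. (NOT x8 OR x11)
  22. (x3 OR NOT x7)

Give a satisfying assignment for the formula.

x1=F, x2=F, x3=T, x4=F, x5=T, x6=T, x7=T, x8=F, x9=F, x10=T, x11=F, x12=F

(x10) is a unit clause, so x10 = True.
Unit propagation: (NOT x9) forces x9 = False.
The clause (x5) is unit: x5 must be True.
Unit propagation: (x3) forces x3 = True.
The clause (x6) is unit: x6 must be True.
The clause (NOT x12) is unit: x12 must be False.
The clause (NOT x2) is unit: x2 must be False.
(x7) is a unit clause, so x7 = True.
The clause (NOT x11) is unit: x11 must be False.
The clause (NOT x8) is unit: x8 must be False.
(NOT x4) is a unit clause, so x4 = False.
x1 is now unconstrained; take x1 = False.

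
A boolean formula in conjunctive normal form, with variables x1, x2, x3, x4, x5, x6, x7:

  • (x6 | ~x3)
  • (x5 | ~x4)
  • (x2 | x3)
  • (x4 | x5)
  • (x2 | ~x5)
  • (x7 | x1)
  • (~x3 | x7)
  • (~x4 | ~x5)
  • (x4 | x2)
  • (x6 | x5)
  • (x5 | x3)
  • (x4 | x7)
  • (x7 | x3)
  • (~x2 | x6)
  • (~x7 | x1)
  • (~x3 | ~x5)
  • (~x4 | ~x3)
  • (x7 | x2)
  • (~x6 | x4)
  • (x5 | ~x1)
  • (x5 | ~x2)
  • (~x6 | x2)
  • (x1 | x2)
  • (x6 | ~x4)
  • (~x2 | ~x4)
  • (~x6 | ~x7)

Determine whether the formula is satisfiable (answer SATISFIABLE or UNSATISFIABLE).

UNSATISFIABLE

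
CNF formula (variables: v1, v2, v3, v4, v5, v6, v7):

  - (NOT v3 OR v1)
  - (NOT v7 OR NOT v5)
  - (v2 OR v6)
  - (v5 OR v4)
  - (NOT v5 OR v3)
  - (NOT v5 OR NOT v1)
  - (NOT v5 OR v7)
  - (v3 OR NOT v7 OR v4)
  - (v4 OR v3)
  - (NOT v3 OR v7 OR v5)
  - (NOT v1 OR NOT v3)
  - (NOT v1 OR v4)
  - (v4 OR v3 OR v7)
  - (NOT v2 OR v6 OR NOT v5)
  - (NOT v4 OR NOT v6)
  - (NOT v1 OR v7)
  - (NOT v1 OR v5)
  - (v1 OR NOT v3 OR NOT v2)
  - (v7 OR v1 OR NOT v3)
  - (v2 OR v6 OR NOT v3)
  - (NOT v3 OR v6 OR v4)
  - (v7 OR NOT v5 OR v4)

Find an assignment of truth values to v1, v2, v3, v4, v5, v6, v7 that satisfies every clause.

v1=F, v2=T, v3=F, v4=T, v5=F, v6=F, v7=T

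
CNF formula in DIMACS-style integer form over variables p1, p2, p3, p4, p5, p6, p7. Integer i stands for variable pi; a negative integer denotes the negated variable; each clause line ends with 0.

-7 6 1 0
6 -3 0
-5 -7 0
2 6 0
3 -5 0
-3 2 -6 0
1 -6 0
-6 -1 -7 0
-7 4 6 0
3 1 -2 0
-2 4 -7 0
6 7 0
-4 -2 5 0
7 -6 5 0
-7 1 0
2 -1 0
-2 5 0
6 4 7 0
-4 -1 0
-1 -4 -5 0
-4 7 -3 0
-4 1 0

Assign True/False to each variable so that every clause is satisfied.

p1 = 1, p2 = 1, p3 = 1, p4 = 0, p5 = 1, p6 = 1, p7 = 0

Try p1 = True.
  then p2 is forced to True.
  then p5 is forced to True.
  then p7 is forced to False.
  then p3 is forced to True.
  then p6 is forced to True.
  then p4 is forced to False.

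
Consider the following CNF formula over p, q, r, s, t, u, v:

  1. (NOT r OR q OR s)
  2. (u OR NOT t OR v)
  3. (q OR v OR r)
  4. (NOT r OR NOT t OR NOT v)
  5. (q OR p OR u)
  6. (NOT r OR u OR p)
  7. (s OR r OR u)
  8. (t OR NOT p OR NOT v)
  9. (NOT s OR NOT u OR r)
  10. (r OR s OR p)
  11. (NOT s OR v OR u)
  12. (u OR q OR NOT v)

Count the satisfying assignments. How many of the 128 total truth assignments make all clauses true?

23

Case analysis on r and u:
  r=T, u=T: 15 of the 32 assignments to (p,q,s,t,v) work.
  r=T, u=F: remaining (p,q,s,t,v) ∈ {(T,T,F,F,F)} — 1.
  r=F, u=T: remaining (p,q,s,t,v) ∈ {(T,F,F,T,T); (T,T,F,F,F); (T,T,F,T,F); (T,T,F,T,T)} — 4.
  r=F, u=F: remaining (p,q,s,t,v) ∈ {(F,T,T,F,T); (F,T,T,T,T); (T,T,T,T,T)} — 3.
Total: 15 + 1 + 4 + 3 = 23.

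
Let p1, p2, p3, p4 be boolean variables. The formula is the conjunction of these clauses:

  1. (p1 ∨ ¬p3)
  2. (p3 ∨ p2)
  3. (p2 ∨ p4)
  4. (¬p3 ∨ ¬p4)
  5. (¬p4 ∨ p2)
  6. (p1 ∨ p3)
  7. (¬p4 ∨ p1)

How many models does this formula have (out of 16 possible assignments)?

Satisfying assignments:
  p1=1 p2=1 p3=0 p4=0
  p1=1 p2=1 p3=0 p4=1
  p1=1 p2=1 p3=1 p4=0
Count: 3.

3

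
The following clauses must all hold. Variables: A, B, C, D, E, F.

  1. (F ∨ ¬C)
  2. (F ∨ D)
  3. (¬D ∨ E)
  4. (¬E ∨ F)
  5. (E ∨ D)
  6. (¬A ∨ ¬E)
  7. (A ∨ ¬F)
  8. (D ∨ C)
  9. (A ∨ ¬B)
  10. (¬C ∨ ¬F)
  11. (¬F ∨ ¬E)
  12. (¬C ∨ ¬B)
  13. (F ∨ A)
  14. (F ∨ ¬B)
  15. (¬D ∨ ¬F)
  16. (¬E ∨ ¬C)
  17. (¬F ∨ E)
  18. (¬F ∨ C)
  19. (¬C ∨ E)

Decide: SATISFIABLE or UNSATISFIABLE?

F = True:
  propagation gives A=True, E=False; an empty clause results — contradiction.
F = False:
  propagation gives C=False, D=True, E=True; an empty clause results — contradiction.
Every branch closes, so no satisfying assignment exists.

UNSATISFIABLE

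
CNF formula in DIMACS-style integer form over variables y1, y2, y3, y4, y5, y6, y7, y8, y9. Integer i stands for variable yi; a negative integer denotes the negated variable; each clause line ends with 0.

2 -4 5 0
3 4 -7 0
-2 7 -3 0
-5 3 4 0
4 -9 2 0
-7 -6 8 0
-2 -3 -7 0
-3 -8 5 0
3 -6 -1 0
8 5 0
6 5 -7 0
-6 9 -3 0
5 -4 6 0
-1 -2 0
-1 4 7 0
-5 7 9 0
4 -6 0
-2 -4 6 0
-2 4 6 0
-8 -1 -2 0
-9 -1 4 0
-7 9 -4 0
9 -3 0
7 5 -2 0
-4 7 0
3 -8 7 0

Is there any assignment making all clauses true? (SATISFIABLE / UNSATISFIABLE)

Set y1 = True and propagate.
  then y2 is forced to False.
Try y3 = True.
  then y9 is forced to True.
  then y4 is forced to True.
  then y5 is forced to True.
  then y7 is forced to True.
The remaining clauses are satisfied by y6 = False, y8 = True.
Every clause has at least one true literal under this assignment.
So y1 = T  y2 = F  y3 = T  y4 = T  y5 = T  y6 = F  y7 = T  y8 = T  y9 = T is a satisfying assignment.

SATISFIABLE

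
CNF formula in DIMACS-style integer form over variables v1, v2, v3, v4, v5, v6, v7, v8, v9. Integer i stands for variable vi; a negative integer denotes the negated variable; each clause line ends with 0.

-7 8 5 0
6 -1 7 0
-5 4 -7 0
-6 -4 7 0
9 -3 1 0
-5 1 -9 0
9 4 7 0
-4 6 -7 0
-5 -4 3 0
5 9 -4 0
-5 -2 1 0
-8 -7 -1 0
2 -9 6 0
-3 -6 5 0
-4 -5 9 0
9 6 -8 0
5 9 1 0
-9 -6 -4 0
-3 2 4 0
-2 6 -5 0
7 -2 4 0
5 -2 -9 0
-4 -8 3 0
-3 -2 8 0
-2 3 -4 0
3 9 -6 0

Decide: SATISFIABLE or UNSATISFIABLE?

SATISFIABLE

Set v1 = False and propagate.
For the remaining variables, v2 = False, v3 = False, v4 = False, v5 = False, v6 = True, v7 = False, v8 = True, v9 = True works.
Every clause has at least one true literal under this assignment.
So v1=0, v2=0, v3=0, v4=0, v5=0, v6=1, v7=0, v8=1, v9=1 is a satisfying assignment.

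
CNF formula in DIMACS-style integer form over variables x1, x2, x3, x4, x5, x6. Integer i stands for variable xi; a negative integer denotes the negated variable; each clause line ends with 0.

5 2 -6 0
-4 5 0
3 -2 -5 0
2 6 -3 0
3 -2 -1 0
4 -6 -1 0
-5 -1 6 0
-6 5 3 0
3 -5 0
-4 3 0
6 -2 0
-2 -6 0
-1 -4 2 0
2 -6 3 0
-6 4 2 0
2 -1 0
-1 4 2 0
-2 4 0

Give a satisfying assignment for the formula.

x1=False, x2=False, x3=True, x4=True, x5=True, x6=True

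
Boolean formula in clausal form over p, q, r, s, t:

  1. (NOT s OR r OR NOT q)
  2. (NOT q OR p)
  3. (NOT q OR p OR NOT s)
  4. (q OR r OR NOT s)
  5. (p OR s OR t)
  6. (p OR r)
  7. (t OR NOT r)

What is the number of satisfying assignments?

Split on p, then q.
  p=1, q=1: remaining (r,s,t) ∈ {(0,0,0); (0,0,1); (1,0,1); (1,1,1)} — 4.
  p=1, q=0: remaining (r,s,t) ∈ {(0,0,0); (0,0,1); (1,0,1); (1,1,1)} — 4.
  p=0, q=1: a clause becomes empty — 0.
  p=0, q=0: remaining (r,s,t) ∈ {(1,0,1); (1,1,1)} — 2.
Total: 4 + 4 + 0 + 2 = 10.

10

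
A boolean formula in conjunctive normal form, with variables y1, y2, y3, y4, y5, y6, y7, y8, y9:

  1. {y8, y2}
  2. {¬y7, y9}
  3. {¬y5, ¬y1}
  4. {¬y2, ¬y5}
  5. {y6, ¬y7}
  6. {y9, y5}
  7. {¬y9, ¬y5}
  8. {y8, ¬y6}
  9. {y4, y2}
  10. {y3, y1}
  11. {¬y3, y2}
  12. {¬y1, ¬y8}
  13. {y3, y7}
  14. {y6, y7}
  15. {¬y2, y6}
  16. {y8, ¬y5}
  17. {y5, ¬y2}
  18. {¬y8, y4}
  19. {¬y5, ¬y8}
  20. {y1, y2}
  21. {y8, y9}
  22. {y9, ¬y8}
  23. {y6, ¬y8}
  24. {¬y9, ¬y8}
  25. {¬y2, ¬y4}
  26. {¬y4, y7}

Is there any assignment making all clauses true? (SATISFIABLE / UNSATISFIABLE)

y8 = True:
  propagation gives y1=False, y3=True, y2=True, y5=False; an empty clause results — contradiction.
y8 = False:
  propagation gives y2=True, y5=False; an empty clause results — contradiction.
Every branch closes, so no satisfying assignment exists.

UNSATISFIABLE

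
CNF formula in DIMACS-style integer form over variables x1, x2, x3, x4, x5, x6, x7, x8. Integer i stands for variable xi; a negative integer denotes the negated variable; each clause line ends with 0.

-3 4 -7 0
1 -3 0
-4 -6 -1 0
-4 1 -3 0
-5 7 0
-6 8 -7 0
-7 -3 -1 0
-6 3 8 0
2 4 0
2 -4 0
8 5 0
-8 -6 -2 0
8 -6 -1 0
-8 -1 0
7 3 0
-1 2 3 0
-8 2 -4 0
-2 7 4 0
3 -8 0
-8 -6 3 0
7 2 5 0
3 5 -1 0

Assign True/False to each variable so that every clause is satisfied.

x1=F, x2=T, x3=F, x4=T, x5=T, x6=F, x7=T, x8=F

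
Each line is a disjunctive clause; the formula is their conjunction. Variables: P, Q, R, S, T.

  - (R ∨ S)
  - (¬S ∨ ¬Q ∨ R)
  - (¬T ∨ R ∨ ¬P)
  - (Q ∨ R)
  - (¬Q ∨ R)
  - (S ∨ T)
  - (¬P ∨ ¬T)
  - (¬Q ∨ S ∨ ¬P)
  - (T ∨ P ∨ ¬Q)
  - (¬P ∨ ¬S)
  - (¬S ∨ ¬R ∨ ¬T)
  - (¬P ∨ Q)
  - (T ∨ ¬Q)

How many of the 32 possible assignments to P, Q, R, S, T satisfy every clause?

Satisfying assignments:
  P=0 Q=0 R=1 S=0 T=1
  P=0 Q=0 R=1 S=1 T=0
  P=0 Q=1 R=1 S=0 T=1
Count: 3.

3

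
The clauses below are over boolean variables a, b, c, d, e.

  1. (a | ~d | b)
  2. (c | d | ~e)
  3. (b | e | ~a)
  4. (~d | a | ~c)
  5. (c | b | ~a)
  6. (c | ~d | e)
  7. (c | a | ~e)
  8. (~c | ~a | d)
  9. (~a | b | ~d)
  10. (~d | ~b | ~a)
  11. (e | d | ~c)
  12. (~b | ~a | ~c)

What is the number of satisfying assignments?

5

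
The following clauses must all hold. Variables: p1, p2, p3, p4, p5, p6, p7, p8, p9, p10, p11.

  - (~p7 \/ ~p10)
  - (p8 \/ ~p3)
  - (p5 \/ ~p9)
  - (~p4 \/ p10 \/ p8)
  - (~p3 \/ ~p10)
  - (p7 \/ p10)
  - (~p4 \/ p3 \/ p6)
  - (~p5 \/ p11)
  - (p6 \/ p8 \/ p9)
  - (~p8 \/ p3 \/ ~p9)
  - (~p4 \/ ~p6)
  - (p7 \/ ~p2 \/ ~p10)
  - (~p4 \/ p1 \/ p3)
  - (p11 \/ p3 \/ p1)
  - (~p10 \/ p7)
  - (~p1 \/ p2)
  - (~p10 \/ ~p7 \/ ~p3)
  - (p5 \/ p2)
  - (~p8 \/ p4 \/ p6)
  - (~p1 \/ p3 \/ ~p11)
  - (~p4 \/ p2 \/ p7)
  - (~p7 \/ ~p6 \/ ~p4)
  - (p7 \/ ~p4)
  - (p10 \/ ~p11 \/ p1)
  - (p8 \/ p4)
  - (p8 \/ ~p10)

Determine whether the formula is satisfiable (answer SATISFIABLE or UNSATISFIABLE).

SATISFIABLE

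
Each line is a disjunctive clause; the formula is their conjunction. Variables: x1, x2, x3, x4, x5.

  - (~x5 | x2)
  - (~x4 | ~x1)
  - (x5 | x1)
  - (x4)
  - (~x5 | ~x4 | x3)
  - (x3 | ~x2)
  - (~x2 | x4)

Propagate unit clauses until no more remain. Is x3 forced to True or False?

(x4) stands alone — x4 = True.
(~x4 | ~x1): since x4 = True, the clause reduces to (~x1). x1 = False.
(x1 | x5) with x1 = False leaves only x5, so x5 = True.
(x2 | ~x5): since x5 = True, the clause reduces to (x2). x2 = True.
(x3 | ~x5 | ~x4): since x4 = True, x5 = True, the clause reduces to (x3). x3 = True.

True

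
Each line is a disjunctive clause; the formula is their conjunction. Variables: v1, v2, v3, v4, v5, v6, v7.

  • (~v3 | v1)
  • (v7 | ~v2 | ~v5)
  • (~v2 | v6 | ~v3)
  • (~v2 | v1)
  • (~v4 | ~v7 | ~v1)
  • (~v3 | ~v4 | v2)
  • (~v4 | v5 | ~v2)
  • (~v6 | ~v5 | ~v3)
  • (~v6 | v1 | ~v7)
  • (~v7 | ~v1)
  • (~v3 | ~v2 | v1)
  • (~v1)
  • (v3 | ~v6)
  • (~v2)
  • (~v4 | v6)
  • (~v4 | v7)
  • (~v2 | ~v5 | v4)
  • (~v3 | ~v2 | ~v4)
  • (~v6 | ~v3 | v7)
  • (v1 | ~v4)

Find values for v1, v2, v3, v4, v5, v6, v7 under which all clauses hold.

v1=False  v2=False  v3=False  v4=False  v5=True  v6=False  v7=False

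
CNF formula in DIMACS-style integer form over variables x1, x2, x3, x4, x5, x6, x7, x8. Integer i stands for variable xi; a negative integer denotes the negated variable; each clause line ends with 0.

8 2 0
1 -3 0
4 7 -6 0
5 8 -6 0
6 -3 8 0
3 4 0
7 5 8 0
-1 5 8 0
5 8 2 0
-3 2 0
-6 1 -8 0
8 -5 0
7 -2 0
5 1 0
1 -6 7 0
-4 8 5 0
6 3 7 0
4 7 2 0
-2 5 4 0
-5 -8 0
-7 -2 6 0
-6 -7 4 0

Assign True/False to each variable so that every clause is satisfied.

Try x1 = True.
Set x2 = False and propagate.
  then x8 is forced to True.
  then x3 is forced to False.
  then x4 is forced to True.
  then x5 is forced to False.
Try x6 = False.
  then x7 is forced to True.
Every clause has at least one true literal under this assignment.
Check each clause:
  1. (x8 ∨ x2) — x8 is true.
  2. (¬x3 ∨ x1) — x1 is true.
  3. (¬x6 ∨ x7 ∨ x4) — ¬x6 is true.
  4. (¬x6 ∨ x5 ∨ x8) — x8 is true.
  5. (x8 ∨ ¬x3 ∨ x6) — x8 is true.
  6. (x4 ∨ x3) — x4 is true.
  7. (x8 ∨ x7 ∨ x5) — x8 is true.
  8. (x5 ∨ x8 ∨ ¬x1) — x8 is true.
  9. (x2 ∨ x8 ∨ x5) — x8 is true.
  10. (¬x3 ∨ x2) — ¬x3 is true.
  11. (¬x8 ∨ ¬x6 ∨ x1) — x1 is true.
  12. (x8 ∨ ¬x5) — x8 is true.
  13. (x7 ∨ ¬x2) — ¬x2 is true.
  14. (x1 ∨ x5) — x1 is true.
  15. (x1 ∨ ¬x6 ∨ x7) — x1 is true.
  16. (x5 ∨ ¬x4 ∨ x8) — x8 is true.
  17. (x6 ∨ x3 ∨ x7) — x7 is true.
  18. (x2 ∨ x4 ∨ x7) — x4 is true.
  19. (x4 ∨ ¬x2 ∨ x5) — x4 is true.
  20. (¬x8 ∨ ¬x5) — ¬x5 is true.
  21. (x6 ∨ ¬x2 ∨ ¬x7) — ¬x2 is true.
  22. (¬x6 ∨ x4 ∨ ¬x7) — ¬x6 is true.

x1 = True  x2 = False  x3 = False  x4 = True  x5 = False  x6 = False  x7 = True  x8 = True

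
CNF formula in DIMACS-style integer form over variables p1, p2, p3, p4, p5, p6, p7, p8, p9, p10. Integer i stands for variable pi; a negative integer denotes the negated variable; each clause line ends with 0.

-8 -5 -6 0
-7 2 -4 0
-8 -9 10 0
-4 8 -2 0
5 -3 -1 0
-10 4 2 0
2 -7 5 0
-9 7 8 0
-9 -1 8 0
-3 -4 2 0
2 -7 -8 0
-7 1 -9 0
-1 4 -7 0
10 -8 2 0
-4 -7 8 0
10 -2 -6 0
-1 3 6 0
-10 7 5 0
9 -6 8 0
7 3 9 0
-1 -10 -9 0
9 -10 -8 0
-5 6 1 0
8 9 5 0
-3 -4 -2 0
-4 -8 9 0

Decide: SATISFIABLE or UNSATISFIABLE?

SATISFIABLE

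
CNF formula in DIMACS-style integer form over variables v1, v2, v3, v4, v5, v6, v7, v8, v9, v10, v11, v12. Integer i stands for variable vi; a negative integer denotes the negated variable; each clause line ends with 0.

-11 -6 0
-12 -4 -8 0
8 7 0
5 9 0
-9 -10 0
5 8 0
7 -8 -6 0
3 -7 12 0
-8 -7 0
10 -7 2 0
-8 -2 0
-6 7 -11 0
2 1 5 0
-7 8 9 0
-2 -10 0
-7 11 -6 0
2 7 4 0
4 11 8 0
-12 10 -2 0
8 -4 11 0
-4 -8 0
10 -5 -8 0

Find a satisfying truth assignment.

Pure literal: v3 appears only positively; assign v3 = True.
v6 occurs only negated in the remaining clauses — set v6 = False.
Set v1 = False and propagate.
Try v2 = True.
  then v8 is forced to False.
  then v7 is forced to True.
  then v5 is forced to True.
  then v9 is forced to True.
  then v10 is forced to False.
  then v12 is forced to False.
The remaining clauses are satisfied by v4 = False, v11 = True.
Check each clause:
  1. (¬v11 ∨ ¬v6) — ¬v6 is true.
  2. (¬v12 ∨ ¬v4 ∨ ¬v8) — ¬v8 is true.
  3. (v8 ∨ v7) — v7 is true.
  4. (v9 ∨ v5) — v9 is true.
  5. (¬v9 ∨ ¬v10) — ¬v10 is true.
  6. (v5 ∨ v8) — v5 is true.
  7. (v7 ∨ ¬v8 ∨ ¬v6) — ¬v8 is true.
  8. (v3 ∨ ¬v7 ∨ v12) — v3 is true.
  9. (¬v7 ∨ ¬v8) — ¬v8 is true.
  10. (v2 ∨ v10 ∨ ¬v7) — v2 is true.
  11. (¬v8 ∨ ¬v2) — ¬v8 is true.
  12. (¬v11 ∨ ¬v6 ∨ v7) — ¬v6 is true.
  13. (v2 ∨ v1 ∨ v5) — v2 is true.
  14. (v8 ∨ ¬v7 ∨ v9) — v9 is true.
  15. (¬v2 ∨ ¬v10) — ¬v10 is true.
  16. (¬v7 ∨ v11 ∨ ¬v6) — ¬v6 is true.
  17. (v7 ∨ v4 ∨ v2) — v2 is true.
  18. (v11 ∨ v4 ∨ v8) — v11 is true.
  19. (v10 ∨ ¬v2 ∨ ¬v12) — ¬v12 is true.
  20. (v11 ∨ ¬v4 ∨ v8) — v11 is true.
  21. (¬v4 ∨ ¬v8) — ¬v8 is true.
  22. (¬v5 ∨ ¬v8 ∨ v10) — ¬v8 is true.

v1=False  v2=True  v3=True  v4=False  v5=True  v6=False  v7=True  v8=False  v9=True  v10=False  v11=True  v12=False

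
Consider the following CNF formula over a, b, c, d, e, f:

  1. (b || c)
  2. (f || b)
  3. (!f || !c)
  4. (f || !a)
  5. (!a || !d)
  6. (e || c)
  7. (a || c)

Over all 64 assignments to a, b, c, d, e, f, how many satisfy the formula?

5

Satisfying assignments:
  a=0 b=1 c=1 d=0 e=0 f=0
  a=0 b=1 c=1 d=0 e=1 f=0
  a=0 b=1 c=1 d=1 e=0 f=0
  a=0 b=1 c=1 d=1 e=1 f=0
  a=1 b=1 c=0 d=0 e=1 f=1
That's 5 in total.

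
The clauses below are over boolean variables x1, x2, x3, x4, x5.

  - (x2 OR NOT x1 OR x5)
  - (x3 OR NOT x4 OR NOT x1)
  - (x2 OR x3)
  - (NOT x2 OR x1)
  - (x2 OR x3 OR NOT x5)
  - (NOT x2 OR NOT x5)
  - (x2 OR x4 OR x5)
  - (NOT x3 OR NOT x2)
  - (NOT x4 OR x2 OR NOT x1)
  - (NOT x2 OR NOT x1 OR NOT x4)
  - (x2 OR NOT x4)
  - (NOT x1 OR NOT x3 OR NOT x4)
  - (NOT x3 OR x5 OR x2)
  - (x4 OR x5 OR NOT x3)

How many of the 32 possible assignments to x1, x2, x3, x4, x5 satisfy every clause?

The models are:
  x1=F x2=F x3=T x4=F x5=T
  x1=T x2=F x3=T x4=F x5=T
  x1=T x2=T x3=F x4=F x5=F
Count: 3.

3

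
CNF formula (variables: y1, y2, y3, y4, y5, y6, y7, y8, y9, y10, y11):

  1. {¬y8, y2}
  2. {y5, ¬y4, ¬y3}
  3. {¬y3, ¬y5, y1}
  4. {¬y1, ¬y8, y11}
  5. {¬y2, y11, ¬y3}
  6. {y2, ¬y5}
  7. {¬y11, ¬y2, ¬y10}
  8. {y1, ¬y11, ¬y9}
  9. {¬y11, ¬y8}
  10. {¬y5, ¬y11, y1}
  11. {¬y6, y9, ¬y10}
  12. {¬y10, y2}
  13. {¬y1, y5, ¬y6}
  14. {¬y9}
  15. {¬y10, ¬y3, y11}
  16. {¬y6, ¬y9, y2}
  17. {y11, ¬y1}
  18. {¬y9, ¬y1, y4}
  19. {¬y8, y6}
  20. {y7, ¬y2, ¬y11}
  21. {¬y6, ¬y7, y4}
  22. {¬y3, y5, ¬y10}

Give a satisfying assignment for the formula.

y1=False, y2=False, y3=False, y4=True, y5=False, y6=True, y7=True, y8=False, y9=False, y10=False, y11=True

Unit propagation: (¬y9) forces y9 = False.
y3 occurs only negated in the remaining clauses — set y3 = False.
Pure literal: y8 appears only negated; assign y8 = False.
Try y1 = False.
The remaining clauses are satisfied by y2 = False, y4 = True, y5 = False, y6 = True, y7 = True, y10 = False, y11 = True.
Every clause has at least one true literal under this assignment.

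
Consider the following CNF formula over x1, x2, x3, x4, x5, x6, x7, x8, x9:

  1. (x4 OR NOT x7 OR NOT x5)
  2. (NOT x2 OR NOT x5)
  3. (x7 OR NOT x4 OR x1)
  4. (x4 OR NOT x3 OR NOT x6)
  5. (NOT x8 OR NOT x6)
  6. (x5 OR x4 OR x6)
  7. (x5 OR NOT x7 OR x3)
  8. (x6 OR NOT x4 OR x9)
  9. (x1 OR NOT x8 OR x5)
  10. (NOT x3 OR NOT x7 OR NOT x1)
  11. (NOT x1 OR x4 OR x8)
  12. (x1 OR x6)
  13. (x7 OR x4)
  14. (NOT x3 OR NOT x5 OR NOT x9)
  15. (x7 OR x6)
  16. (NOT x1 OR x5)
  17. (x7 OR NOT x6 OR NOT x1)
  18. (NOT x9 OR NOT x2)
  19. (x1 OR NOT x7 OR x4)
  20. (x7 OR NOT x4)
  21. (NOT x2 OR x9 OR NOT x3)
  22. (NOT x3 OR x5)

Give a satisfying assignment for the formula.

x2 occurs only negated in the remaining clauses — set x2 = False.
Try x1 = True.
  then x5 is forced to True.
Branch on x3: take x3 = False.
For the remaining variables, x4 = True, x6 = False, x7 = True, x8 = True, x9 = True works.
Check each clause:
  1. (NOT x5 OR NOT x7 OR x4) — x4 is true.
  2. (NOT x5 OR NOT x2) — NOT x2 is true.
  3. (x7 OR x1 OR NOT x4) — x1 is true.
  4. (NOT x3 OR NOT x6 OR x4) — NOT x6 is true.
  5. (NOT x8 OR NOT x6) — NOT x6 is true.
  6. (x5 OR x6 OR x4) — x4 is true.
  7. (x3 OR x5 OR NOT x7) — x5 is true.
  8. (NOT x4 OR x9 OR x6) — x9 is true.
  9. (NOT x8 OR x1 OR x5) — x1 is true.
  10. (NOT x1 OR NOT x3 OR NOT x7) — NOT x3 is true.
  11. (x4 OR NOT x1 OR x8) — x8 is true.
  12. (x6 OR x1) — x1 is true.
  13. (x4 OR x7) — x4 is true.
  14. (NOT x9 OR NOT x5 OR NOT x3) — NOT x3 is true.
  15. (x6 OR x7) — x7 is true.
  16. (NOT x1 OR x5) — x5 is true.
  17. (x7 OR NOT x6 OR NOT x1) — NOT x6 is true.
  18. (NOT x9 OR NOT x2) — NOT x2 is true.
  19. (x1 OR x4 OR NOT x7) — x4 is true.
  20. (NOT x4 OR x7) — x7 is true.
  21. (x9 OR NOT x2 OR NOT x3) — x9 is true.
  22. (NOT x3 OR x5) — NOT x3 is true.

x1=T, x2=F, x3=F, x4=T, x5=T, x6=F, x7=T, x8=T, x9=T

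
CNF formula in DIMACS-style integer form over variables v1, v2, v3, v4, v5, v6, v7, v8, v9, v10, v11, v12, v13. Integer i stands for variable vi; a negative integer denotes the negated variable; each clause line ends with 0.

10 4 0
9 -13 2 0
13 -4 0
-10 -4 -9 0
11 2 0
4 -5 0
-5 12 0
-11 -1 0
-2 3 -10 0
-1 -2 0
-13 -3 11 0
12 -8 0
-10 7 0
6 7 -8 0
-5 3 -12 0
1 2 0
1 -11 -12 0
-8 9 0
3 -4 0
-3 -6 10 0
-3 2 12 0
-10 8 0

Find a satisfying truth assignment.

v1=False, v2=True, v3=True, v4=True, v5=False, v6=False, v7=True, v8=False, v9=True, v10=False, v11=True, v12=False, v13=True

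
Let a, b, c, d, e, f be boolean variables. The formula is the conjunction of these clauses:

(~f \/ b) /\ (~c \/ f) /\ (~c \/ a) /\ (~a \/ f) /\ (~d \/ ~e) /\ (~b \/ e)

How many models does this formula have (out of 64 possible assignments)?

The models are:
  a=0 b=0 c=0 d=0 e=0 f=0
  a=0 b=0 c=0 d=0 e=1 f=0
  a=0 b=0 c=0 d=1 e=0 f=0
  a=0 b=1 c=0 d=0 e=1 f=0
  a=0 b=1 c=0 d=0 e=1 f=1
  a=1 b=1 c=0 d=0 e=1 f=1
  a=1 b=1 c=1 d=0 e=1 f=1
Count: 7.

7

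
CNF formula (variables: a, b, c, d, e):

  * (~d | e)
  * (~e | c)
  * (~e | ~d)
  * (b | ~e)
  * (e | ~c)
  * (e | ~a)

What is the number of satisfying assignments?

The models are:
  a=F b=F c=F d=F e=F
  a=F b=T c=F d=F e=F
  a=F b=T c=T d=F e=T
  a=T b=T c=T d=F e=T
Count: 4.

4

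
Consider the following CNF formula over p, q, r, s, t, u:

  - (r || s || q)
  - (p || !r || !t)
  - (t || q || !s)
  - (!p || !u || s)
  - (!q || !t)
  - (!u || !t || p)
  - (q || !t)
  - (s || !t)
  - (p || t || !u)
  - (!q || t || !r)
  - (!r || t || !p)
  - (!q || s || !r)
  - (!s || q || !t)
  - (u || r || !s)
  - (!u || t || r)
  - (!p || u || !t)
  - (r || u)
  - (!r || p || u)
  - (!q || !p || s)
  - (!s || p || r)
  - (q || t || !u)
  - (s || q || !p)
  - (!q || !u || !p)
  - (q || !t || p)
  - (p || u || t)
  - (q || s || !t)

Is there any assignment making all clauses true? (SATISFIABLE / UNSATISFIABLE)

UNSATISFIABLE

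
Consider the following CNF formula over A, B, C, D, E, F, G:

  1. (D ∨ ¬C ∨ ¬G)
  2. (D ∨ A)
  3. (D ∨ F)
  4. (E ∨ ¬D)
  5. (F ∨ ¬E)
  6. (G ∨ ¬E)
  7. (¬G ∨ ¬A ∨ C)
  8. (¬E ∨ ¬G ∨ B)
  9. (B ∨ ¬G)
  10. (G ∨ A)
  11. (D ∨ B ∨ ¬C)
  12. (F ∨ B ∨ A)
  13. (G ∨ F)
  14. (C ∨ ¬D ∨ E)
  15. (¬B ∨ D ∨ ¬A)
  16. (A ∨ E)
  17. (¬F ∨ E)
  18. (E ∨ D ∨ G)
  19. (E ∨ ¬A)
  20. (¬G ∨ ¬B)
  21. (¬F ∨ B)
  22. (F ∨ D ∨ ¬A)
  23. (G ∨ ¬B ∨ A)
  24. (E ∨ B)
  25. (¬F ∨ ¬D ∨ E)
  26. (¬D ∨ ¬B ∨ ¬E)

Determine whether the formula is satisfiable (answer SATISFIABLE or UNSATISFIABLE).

E = True:
  propagation gives F=True, G=True, B=True; an empty clause results — contradiction.
E = False:
  propagation gives D=False, A=True; an empty clause results — contradiction.
Every branch closes, so no satisfying assignment exists.

UNSATISFIABLE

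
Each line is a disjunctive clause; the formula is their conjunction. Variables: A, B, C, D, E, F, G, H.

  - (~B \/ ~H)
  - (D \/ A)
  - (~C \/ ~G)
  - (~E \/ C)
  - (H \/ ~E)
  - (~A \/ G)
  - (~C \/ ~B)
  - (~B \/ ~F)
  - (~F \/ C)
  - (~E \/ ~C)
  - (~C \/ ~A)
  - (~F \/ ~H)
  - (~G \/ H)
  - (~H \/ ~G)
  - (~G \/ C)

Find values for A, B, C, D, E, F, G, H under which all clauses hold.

A = F, B = F, C = T, D = T, E = F, F = T, G = F, H = F

Pure literal: B appears only negated; assign B = False.
D occurs only positively in the remaining clauses — set D = True.
Set A = False and propagate.
Try C = True.
  then G is forced to False.
  then E is forced to False.
Try F = True.
  then H is forced to False.
Check each clause:
  1. (~H \/ ~B) — ~H is true.
  2. (D \/ A) — D is true.
  3. (~G \/ ~C) — ~G is true.
  4. (C \/ ~E) — C is true.
  5. (~E \/ H) — ~E is true.
  6. (G \/ ~A) — ~A is true.
  7. (~C \/ ~B) — ~B is true.
  8. (~B \/ ~F) — ~B is true.
  9. (~F \/ C) — C is true.
  10. (~E \/ ~C) — ~E is true.
  11. (~A \/ ~C) — ~A is true.
  12. (~F \/ ~H) — ~H is true.
  13. (H \/ ~G) — ~G is true.
  14. (~G \/ ~H) — ~H is true.
  15. (C \/ ~G) — ~G is true.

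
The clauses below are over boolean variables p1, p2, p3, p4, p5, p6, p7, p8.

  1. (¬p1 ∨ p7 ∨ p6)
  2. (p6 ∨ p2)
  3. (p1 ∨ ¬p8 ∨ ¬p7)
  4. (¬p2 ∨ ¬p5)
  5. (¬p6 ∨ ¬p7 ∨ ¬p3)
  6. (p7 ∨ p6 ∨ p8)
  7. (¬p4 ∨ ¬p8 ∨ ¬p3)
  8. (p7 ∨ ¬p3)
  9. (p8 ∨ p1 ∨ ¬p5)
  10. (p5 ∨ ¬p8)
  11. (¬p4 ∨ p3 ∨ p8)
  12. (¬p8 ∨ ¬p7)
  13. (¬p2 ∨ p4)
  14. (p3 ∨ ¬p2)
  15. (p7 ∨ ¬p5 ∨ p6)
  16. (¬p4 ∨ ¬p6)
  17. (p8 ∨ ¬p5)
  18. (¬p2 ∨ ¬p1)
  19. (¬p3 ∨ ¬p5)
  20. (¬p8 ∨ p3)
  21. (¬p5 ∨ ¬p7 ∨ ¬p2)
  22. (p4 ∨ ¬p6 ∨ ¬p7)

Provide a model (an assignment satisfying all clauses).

p1 = False  p2 = False  p3 = False  p4 = False  p5 = False  p6 = True  p7 = False  p8 = False

Try p1 = False.
Set p2 = False and propagate.
  then p6 is forced to True.
  then p4 is forced to False.
  then p7 is forced to False.
  then p3 is forced to False.
  then p8 is forced to False.
  then p5 is forced to False.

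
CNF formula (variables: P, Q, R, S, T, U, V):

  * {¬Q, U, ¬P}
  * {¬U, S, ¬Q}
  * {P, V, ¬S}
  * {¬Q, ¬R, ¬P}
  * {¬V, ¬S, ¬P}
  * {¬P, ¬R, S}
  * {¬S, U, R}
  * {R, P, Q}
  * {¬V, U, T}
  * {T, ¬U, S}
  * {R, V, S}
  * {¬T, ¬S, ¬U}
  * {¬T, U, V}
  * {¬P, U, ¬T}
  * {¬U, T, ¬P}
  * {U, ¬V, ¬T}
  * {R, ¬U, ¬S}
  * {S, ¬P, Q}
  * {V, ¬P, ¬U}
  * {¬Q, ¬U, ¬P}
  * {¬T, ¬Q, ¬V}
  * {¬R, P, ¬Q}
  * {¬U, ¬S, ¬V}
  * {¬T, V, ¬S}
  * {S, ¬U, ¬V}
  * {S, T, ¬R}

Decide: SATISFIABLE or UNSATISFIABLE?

SATISFIABLE

Set P = False and propagate.
Set Q = False and propagate.
  then R is forced to True.
For the remaining variables, S = False, T = True, U = True, V = False works.
So P=False, Q=False, R=True, S=False, T=True, U=True, V=False is a satisfying assignment.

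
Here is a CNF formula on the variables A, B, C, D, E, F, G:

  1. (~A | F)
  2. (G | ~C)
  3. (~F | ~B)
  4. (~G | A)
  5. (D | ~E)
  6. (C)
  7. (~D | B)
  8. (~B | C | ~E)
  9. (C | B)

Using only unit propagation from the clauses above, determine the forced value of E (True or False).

False

(C) stands alone — C = True.
(G | ~C): since C = True, the clause reduces to (G). G = True.
From (A | ~G) and G = True: A = True.
In (F | ~A), ~A is now false; F must hold, so F = True.
(~F | ~B) with F = True leaves only ~B, so B = False.
In (~D | B), B is now false; ~D must hold, so D = False.
From (~E | D) and D = False: E = False.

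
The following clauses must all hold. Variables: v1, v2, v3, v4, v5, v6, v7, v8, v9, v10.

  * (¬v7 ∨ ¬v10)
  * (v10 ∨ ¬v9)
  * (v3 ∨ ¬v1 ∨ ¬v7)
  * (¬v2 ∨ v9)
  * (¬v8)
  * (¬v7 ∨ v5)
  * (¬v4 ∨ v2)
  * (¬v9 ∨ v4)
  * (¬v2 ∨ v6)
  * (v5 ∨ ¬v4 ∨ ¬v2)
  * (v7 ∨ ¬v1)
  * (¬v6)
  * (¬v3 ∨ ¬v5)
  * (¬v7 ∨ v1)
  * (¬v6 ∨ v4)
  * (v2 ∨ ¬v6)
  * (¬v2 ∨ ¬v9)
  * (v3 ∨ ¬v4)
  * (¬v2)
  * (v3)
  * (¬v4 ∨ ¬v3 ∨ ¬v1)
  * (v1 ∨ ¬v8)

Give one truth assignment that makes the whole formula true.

v1=F, v2=F, v3=T, v4=F, v5=F, v6=F, v7=F, v8=F, v9=F, v10=T

The clause (¬v8) is unit: v8 must be False.
The clause (¬v6) is unit: v6 must be False.
Unit propagation: (¬v2) forces v2 = False.
Unit propagation: (¬v4) forces v4 = False.
(¬v9) is a unit clause, so v9 = False.
The clause (v3) is unit: v3 must be True.
(¬v5) is a unit clause, so v5 = False.
(¬v7) is a unit clause, so v7 = False.
Unit propagation: (¬v1) forces v1 = False.
v10 is now unconstrained; take v10 = True.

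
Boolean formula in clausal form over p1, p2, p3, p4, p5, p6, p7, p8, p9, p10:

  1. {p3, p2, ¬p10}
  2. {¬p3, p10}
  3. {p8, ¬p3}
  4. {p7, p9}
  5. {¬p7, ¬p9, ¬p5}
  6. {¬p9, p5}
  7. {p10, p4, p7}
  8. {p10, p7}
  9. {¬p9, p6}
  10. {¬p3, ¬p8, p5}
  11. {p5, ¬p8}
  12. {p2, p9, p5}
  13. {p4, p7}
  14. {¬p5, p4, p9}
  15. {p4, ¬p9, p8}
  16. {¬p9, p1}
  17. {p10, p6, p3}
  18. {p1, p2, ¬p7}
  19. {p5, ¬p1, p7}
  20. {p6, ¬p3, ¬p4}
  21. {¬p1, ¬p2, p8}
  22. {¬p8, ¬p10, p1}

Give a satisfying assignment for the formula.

p1=False, p2=True, p3=False, p4=True, p5=True, p6=True, p7=True, p8=False, p9=False, p10=True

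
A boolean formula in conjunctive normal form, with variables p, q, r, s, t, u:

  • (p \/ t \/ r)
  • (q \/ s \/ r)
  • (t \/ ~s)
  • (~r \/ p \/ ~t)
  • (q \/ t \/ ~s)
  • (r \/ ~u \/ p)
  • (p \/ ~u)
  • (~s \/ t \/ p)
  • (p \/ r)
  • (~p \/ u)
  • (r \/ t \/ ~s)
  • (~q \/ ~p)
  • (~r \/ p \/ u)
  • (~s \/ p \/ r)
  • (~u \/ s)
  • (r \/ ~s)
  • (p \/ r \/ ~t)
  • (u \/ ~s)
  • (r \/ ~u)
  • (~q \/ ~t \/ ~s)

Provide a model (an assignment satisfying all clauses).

Set p = True and propagate.
  then u is forced to True.
  then q is forced to False.
  then s is forced to True.
  then t is forced to True.
  then r is forced to True.
Every clause has at least one true literal under this assignment.

p=T, q=F, r=T, s=T, t=T, u=T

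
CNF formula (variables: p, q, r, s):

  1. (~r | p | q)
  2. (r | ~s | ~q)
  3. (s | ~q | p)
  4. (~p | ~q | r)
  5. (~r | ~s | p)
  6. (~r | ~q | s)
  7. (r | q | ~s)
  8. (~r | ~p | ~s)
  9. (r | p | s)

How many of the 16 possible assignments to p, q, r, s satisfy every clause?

2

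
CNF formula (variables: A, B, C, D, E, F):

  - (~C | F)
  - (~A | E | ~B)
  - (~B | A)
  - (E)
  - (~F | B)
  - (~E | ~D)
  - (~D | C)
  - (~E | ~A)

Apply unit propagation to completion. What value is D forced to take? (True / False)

False

(E) stands alone — E = True.
(~D | ~E): since E = True, the clause reduces to (~D). D = False.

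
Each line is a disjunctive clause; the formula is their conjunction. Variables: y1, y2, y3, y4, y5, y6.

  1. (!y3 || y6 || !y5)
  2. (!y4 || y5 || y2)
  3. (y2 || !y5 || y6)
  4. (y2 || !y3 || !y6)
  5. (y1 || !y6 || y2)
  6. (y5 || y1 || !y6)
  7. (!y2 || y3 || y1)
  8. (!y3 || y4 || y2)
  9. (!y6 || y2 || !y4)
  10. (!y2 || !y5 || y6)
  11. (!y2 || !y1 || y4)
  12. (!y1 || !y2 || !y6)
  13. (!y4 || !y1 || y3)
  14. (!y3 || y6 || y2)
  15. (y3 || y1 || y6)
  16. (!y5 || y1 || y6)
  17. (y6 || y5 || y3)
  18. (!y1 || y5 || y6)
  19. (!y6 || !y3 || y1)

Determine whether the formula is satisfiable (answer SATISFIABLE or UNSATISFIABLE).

Try y1 = False.
Try y2 = True.
  then y3 is forced to True.
  then y6 is forced to False.
  then y5 is forced to False.
y4 is now unconstrained; take y4 = True.
So y1 = F  y2 = T  y3 = T  y4 = T  y5 = F  y6 = F is a satisfying assignment.

SATISFIABLE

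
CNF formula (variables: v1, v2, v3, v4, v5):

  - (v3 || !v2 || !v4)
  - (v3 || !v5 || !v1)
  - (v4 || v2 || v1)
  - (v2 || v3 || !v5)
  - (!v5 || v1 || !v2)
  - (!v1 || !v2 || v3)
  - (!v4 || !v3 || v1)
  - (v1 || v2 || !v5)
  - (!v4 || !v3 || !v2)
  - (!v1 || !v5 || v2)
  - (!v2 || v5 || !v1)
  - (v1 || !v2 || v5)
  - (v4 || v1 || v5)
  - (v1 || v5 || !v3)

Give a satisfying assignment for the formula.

Set v1 = False and propagate.
For the remaining variables, v2 = False, v3 = False, v4 = True, v5 = False works.
Every clause has at least one true literal under this assignment.

v1=F, v2=F, v3=F, v4=T, v5=F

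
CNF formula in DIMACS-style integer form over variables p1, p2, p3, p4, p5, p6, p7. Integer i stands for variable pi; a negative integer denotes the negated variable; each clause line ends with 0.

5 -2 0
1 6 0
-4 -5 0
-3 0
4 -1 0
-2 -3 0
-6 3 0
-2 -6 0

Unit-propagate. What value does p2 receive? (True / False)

(~p3) stands alone — p3 = False.
(p3 | ~p6) with p3 = False leaves only ~p6, so p6 = False.
(p1 | p6): since p6 = False, the clause reduces to (p1). p1 = True.
(~p1 | p4) with p1 = True leaves only p4, so p4 = True.
From (~p5 | ~p4) and p4 = True: p5 = False.
From (~p2 | p5) and p5 = False: p2 = False.

False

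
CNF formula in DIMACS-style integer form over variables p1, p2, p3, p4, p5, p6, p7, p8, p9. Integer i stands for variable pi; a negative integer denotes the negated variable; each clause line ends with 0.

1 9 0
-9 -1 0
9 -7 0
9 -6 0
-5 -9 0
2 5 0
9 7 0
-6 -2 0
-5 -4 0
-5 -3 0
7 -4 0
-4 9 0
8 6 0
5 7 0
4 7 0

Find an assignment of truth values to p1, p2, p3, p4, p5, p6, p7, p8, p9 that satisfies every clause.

p1 = False, p2 = True, p3 = False, p4 = False, p5 = False, p6 = False, p7 = True, p8 = True, p9 = True

Check each clause:
  1. (p9 OR p1) — p9 is true.
  2. (NOT p9 OR NOT p1) — NOT p1 is true.
  3. (NOT p7 OR p9) — p9 is true.
  4. (NOT p6 OR p9) — p9 is true.
  5. (NOT p9 OR NOT p5) — NOT p5 is true.
  6. (p5 OR p2) — p2 is true.
  7. (p7 OR p9) — p9 is true.
  8. (NOT p2 OR NOT p6) — NOT p6 is true.
  9. (NOT p5 OR NOT p4) — NOT p5 is true.
  10. (NOT p5 OR NOT p3) — NOT p5 is true.
  11. (NOT p4 OR p7) — NOT p4 is true.
  12. (p9 OR NOT p4) — p9 is true.
  13. (p6 OR p8) — p8 is true.
  14. (p7 OR p5) — p7 is true.
  15. (p4 OR p7) — p7 is true.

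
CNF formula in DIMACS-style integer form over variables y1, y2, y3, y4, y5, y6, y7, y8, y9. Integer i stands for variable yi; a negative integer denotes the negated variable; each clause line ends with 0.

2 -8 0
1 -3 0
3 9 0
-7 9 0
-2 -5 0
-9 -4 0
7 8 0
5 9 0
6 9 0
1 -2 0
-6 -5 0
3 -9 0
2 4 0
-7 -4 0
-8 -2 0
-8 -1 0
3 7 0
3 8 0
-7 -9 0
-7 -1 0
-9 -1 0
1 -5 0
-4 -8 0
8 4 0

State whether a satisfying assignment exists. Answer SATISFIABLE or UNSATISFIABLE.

UNSATISFIABLE

y9 = True:
  propagation gives y4=False, y3=True, y1=True; an empty clause results — contradiction.
y9 = False:
  propagation gives y3=True, y1=True, y7=False, y8=True; an empty clause results — contradiction.
Every branch closes, so no satisfying assignment exists.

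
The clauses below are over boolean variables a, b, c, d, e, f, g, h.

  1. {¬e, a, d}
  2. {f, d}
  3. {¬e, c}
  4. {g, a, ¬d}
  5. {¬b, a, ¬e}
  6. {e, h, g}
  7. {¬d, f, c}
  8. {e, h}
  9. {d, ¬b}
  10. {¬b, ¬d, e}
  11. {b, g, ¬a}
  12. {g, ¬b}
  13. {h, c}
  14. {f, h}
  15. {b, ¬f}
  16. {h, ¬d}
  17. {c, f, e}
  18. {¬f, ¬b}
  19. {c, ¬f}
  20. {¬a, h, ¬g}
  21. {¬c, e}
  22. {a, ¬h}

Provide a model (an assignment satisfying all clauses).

a = True  b = True  c = True  d = True  e = True  f = False  g = True  h = True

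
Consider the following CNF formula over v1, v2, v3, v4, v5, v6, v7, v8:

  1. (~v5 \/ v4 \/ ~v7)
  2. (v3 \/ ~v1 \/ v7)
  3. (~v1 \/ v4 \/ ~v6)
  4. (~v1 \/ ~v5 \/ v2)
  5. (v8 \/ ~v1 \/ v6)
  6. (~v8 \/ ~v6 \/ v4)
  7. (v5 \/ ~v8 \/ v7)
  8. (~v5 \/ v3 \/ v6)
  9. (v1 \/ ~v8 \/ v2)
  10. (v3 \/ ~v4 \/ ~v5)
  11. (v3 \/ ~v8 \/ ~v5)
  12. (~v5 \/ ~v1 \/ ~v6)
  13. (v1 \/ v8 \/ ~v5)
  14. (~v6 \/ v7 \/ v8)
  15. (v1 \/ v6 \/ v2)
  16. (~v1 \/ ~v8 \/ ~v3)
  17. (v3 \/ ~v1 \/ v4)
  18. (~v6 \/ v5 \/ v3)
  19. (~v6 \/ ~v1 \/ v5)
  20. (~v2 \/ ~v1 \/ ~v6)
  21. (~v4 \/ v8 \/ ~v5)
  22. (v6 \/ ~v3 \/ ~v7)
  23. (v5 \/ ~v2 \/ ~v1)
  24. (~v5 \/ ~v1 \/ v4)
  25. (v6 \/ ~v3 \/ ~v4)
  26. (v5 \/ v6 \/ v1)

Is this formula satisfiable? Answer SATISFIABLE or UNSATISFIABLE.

SATISFIABLE

Try v1 = False.
The remaining clauses are satisfied by v2 = False, v3 = True, v4 = False, v5 = False, v6 = True, v7 = True, v8 = False.
Every clause has at least one true literal under this assignment.
So v1 = False, v2 = False, v3 = True, v4 = False, v5 = False, v6 = True, v7 = True, v8 = False is a satisfying assignment.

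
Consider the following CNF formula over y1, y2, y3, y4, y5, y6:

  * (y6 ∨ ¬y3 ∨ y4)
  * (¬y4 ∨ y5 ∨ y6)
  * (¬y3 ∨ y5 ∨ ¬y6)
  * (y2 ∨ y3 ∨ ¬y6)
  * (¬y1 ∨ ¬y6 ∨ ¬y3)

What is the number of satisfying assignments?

28

Case analysis on y6 and y3:
  y6=T, y3=T: remaining (y1,y2,y4,y5) ∈ {(F,F,F,T); (F,F,T,T); (F,T,F,T); (F,T,T,T)} — 4.
  y6=T, y3=F: forces y2=T; y1, y4, y5 free → 2^3 = 8.
  y6=F, y3=T: remaining (y1,y2,y4,y5) ∈ {(F,F,T,T); (F,T,T,T); (T,F,T,T); (T,T,T,T)} — 4.
  y6=F, y3=F: y1, y2 free; 3 ways for (y4,y5) × 2^2 = 12.
Total: 4 + 8 + 4 + 12 = 28.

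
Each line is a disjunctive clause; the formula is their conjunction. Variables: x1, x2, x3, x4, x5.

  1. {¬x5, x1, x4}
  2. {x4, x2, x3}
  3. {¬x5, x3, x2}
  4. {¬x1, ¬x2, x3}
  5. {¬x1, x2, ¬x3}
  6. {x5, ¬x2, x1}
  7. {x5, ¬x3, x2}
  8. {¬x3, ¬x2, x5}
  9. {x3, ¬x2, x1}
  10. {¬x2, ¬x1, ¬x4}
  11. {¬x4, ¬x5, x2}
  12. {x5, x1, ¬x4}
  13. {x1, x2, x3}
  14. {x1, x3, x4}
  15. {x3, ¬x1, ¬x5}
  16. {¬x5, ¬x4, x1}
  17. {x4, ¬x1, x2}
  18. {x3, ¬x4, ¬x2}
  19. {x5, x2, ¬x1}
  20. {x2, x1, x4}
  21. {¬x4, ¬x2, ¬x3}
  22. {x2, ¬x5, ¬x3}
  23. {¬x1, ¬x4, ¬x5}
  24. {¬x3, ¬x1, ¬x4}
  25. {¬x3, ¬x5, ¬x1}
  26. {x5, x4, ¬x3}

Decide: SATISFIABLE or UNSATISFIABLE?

UNSATISFIABLE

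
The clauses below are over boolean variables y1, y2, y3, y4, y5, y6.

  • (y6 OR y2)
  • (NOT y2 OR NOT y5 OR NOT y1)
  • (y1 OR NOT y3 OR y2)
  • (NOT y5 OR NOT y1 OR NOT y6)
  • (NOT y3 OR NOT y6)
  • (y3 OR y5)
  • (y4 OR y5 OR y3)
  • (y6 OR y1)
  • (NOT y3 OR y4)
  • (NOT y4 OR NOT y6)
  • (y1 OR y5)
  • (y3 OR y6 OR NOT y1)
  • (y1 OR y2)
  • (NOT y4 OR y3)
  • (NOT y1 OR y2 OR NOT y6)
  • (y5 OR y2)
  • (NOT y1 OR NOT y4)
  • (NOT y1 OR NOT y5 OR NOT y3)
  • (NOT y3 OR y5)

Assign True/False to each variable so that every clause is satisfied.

y1 = F, y2 = T, y3 = F, y4 = F, y5 = T, y6 = T

Try y1 = False.
  then y6 is forced to True.
  then y3 is forced to False.
  then y5 is forced to True.
  then y4 is forced to False.
  then y2 is forced to True.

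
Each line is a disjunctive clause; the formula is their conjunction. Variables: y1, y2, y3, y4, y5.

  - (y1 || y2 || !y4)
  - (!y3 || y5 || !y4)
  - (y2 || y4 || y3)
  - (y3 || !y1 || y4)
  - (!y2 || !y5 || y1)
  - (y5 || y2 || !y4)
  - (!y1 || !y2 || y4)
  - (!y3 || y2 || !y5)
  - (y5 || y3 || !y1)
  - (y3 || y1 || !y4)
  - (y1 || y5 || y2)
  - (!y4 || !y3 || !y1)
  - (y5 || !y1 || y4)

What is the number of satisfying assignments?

The models are:
  y1=0 y2=1 y3=0 y4=0 y5=0
  y1=0 y2=1 y3=1 y4=0 y5=0
  y1=1 y2=0 y3=0 y4=1 y5=1
  y1=1 y2=1 y3=0 y4=1 y5=1
That's 4 in total.

4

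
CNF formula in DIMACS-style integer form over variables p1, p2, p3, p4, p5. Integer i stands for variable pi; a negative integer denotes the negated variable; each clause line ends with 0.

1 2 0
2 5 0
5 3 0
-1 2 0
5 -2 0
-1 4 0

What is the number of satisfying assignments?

6

Satisfying assignments:
  p1=F p2=T p3=F p4=F p5=T
  p1=F p2=T p3=F p4=T p5=T
  p1=F p2=T p3=T p4=F p5=T
  p1=F p2=T p3=T p4=T p5=T
  p1=T p2=T p3=F p4=T p5=T
  p1=T p2=T p3=T p4=T p5=T
That's 6 in total.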